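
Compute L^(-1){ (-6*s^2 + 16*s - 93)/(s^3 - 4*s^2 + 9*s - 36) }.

-5*exp(4*t) + 4*sin(3*t) - cos(3*t)

Factor the denominator: s^3 - 4*s^2 + 9*s - 36 = (s - 4)*(s^2 + 9).
Partial fraction decomposition gives [-5/(s - 4)] + [-s/(s^2 + 9)] + [12/(s^2 + 9)].
Invert each term: -5/(s - 4) ↔ -5e^(4t); -1·s/(s^2 + 9) ↔ -cos(3t); 4·3/(s^2 + 9) ↔ 4sin(3t).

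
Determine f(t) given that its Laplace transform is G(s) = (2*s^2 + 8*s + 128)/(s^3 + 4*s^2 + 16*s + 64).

f(t) = 4*sin(4*t) - 2*cos(4*t) + 4*exp(-4*t)

Factor the denominator: s^3 + 4*s^2 + 16*s + 64 = (s + 4)*(s^2 + 16).
Partial fraction decomposition gives [4/(s + 4)] + [-2*s/(s^2 + 16)] + [16/(s^2 + 16)].
Invert each term: 4/(s + 4) ↔ 4e^(-4t); -2·s/(s^2 + 16) ↔ -2cos(4t); 4·4/(s^2 + 16) ↔ 4sin(4t).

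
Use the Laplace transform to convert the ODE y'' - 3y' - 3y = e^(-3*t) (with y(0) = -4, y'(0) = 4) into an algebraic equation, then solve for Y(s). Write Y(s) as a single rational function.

Y(s) = (-4*s^2 + 4*s + 49)/(s^3 - 12*s - 9)

Take the Laplace transform of both sides.
Using L{y''} = s^2 Y - s·y(0) - y'(0) and L{y'} = sY - y(0), with y(0) = -4, y'(0) = 4, the left side becomes (s^2 - 3*s - 3)Y - (-4*s + 16).
The right side is L{e^(-3*t)} = 1/(s + 3).
So (s^2 - 3*s - 3)Y = 1/(s + 3) + (-4*s + 16).
Divide through and combine into a single rational function.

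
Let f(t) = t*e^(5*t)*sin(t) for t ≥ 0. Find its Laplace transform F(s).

L{sin(t)} = 1/(s^2 + 1).
Multiplying by e^(5t) shifts s → s - 5, so L{e^(5*t)*sin(t)} = 1/((s - 5)^2 + 1).
Then apply L{t·g(t)} = -d/ds[G(s)] with G(s) = 1/((s - 5)^2 + 1):
differentiating 1 time and applying the sign gives 2*(s - 5)/(s^2 - 10*s + 26)^2.

F(s) = 2*(s - 5)/(s^2 - 10*s + 26)^2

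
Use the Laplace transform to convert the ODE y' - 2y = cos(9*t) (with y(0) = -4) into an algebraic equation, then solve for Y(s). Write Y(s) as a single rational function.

Y(s) = (-4*s^2 + s - 324)/(s^3 - 2*s^2 + 81*s - 162)

Transform both sides with L{·}.
The derivative rules (L{y'} = sY - y(0) = sY - (-4)) turn the left side into (s - 2)Y - (-4).
The right side is L{cos(9*t)} = s/(s^2 + 81).
So (s - 2)Y = s/(s^2 + 81) + (-4).
Isolate Y and clear denominators.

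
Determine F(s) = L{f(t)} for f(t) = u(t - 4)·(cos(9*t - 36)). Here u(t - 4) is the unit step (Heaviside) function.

F(s) = s*exp(-4*s)/(s^2 + 81)

By the second shifting theorem, L{u(t - c)·g(t - c)} = e^(-cs)·G(s) with c = 4 and G(s) = L{g(t)}.
L{cos(9t)} = s/(s^2 + 81).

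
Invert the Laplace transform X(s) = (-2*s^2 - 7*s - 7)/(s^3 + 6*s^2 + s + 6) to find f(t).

Factor the denominator: s^3 + 6*s^2 + s + 6 = (s + 6)*(s^2 + 1).
Partial fraction decomposition gives [-1/(s + 6)] + [-s/(s^2 + 1)] + [-1/(s^2 + 1)].
Invert each term: -1/(s + 6) ↔ -e^(-6t); -1·s/(s^2 + 1) ↔ -cos(t); -1·1/(s^2 + 1) ↔ -sin(t).

f(t) = -sin(t) - cos(t) - exp(-6*t)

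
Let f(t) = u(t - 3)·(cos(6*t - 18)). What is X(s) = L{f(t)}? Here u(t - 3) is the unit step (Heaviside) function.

By the second shifting theorem, L{u(t - c)·g(t - c)} = e^(-cs)·G(s) with c = 3 and G(s) = L{g(t)}.
L{cos(6t)} = s/(s^2 + 36).

X(s) = s*exp(-3*s)/(s^2 + 36)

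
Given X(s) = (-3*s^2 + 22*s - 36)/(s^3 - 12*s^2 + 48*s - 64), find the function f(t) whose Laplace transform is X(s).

Factor the denominator: s^3 - 12*s^2 + 48*s - 64 = (s - 4)^3.
Partial fraction decomposition gives [-3/(s - 4)] + [-2/(s - 4)^2] + [4/(s - 4)^3].
Invert each term: -3/(s - 4) ↔ -3e^(4t); -2/(s - 4)^2 ↔ -2t·e^(4t); 4/(s - 4)^3 ↔ (2)t^2·e^(4t).

f(t) = 2*t^2*exp(4*t) - 2*t*exp(4*t) - 3*exp(4*t)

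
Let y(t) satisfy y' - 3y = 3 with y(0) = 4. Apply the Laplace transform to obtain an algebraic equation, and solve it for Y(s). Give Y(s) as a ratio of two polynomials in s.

Y(s) = (4*s + 3)/(s^2 - 3*s)

Take the Laplace transform of both sides.
With L{y'} = sY - y(0) = sY - 4: the LHS transforms to (s - 3)Y - (4).
The right side is L{3} = 3/s.
So (s - 3)Y = 3/s + (4).
Divide through and combine into a single rational function.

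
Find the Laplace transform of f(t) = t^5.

120/s^6

L{t^5} = 5!/s^6 = 120/s^6.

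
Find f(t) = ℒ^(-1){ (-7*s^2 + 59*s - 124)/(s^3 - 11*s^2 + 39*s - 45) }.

f(t) = 5*t*exp(3*t) - exp(5*t) - 6*exp(3*t)

Factor the denominator: s^3 - 11*s^2 + 39*s - 45 = (s - 5)*(s - 3)^2.
Partial fraction decomposition gives [-6/(s - 3)] + [5/(s - 3)^2] + [-1/(s - 5)].
Invert each term: -6/(s - 3) ↔ -6e^(3t); 5/(s - 3)^2 ↔ 5t·e^(3t); -1/(s - 5) ↔ -e^(5t).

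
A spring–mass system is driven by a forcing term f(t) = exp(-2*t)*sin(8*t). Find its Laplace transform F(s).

L{sin(8t)} = 8/(s^2 + 64).
By the first shifting theorem, multiplying by e^(-2t) replaces s with s + 2.

F(s) = 8/((s + 2)^2 + 64)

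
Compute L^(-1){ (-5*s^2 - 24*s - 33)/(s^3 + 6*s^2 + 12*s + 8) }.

-5*t^2*exp(-2*t)/2 - 4*t*exp(-2*t) - 5*exp(-2*t)

Factor the denominator: s^3 + 6*s^2 + 12*s + 8 = (s + 2)^3.
Partial fraction decomposition gives [-5/(s + 2)] + [-4/(s + 2)^2] + [-5/(s + 2)^3].
Invert each term: -5/(s + 2) ↔ -5e^(-2t); -4/(s + 2)^2 ↔ -4t·e^(-2t); -5/(s + 2)^3 ↔ (-5/2)t^2·e^(-2t).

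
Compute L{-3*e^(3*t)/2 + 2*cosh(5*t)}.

By linearity of the Laplace transform, transform each term separately.
(2)·[L{cosh(5t)} = s/(s^2 - 25)]; (-3/2)·[L{e^(3t)} = 1/(s - 3)].

2*s/(s^2 - 25) - 3/(2*(s - 3))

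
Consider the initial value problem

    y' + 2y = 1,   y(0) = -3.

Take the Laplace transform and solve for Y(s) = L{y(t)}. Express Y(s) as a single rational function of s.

Y(s) = (-3*s + 1)/(s^2 + 2*s)

Laplace-transform each side.
The derivative rules (L{y'} = sY - y(0) = sY - (-3)) turn the left side into (s + 2)Y - (-3).
The right side is L{1} = 1/s.
So (s + 2)Y = 1/s + (-3).
Isolate Y and clear denominators.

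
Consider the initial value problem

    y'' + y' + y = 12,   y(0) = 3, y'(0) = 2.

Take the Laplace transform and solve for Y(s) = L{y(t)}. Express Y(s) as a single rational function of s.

Apply the Laplace transform to the equation.
The derivative rules (L{y''} = s^2 Y - s·y(0) - y'(0) and L{y'} = sY - y(0), with y(0) = 3, y'(0) = 2) turn the left side into (s^2 + s + 1)Y - (3*s + 5).
The right side is L{12} = 12/s.
So (s^2 + s + 1)Y = 12/s + (3*s + 5).
Divide through and combine into a single rational function.

Y(s) = (3*s^2 + 5*s + 12)/(s^3 + s^2 + s)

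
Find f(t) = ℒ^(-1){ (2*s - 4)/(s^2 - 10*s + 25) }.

Factor the denominator: s^2 - 10*s + 25 = (s - 5)^2.
Partial fraction decomposition gives [2/(s - 5)] + [6/(s - 5)^2].
Invert each term: 2/(s - 5) ↔ 2e^(5t); 6/(s - 5)^2 ↔ 6t·e^(5t).

f(t) = 6*t*exp(5*t) + 2*exp(5*t)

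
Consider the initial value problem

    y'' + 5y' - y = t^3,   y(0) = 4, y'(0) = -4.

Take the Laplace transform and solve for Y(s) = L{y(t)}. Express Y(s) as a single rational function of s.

Transform both sides with L{·}.
The derivative rules (L{y''} = s^2 Y - s·y(0) - y'(0) and L{y'} = sY - y(0), with y(0) = 4, y'(0) = -4) turn the left side into (s^2 + 5*s - 1)Y - (4*s + 16).
The right side is L{t^3} = 6/s^4.
So (s^2 + 5*s - 1)Y = 6/s^4 + (4*s + 16).
Solve for Y(s) and write it as one ratio of polynomials.

Y(s) = (4*s^5 + 16*s^4 + 6)/(s^6 + 5*s^5 - s^4)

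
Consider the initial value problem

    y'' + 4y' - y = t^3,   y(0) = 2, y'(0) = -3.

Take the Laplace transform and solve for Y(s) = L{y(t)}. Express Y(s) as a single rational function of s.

Apply the Laplace transform to the equation.
The derivative rules (L{y''} = s^2 Y - s·y(0) - y'(0) and L{y'} = sY - y(0), with y(0) = 2, y'(0) = -3) turn the left side into (s^2 + 4*s - 1)Y - (2*s + 5).
The right side is L{t^3} = 6/s^4.
So (s^2 + 4*s - 1)Y = 6/s^4 + (2*s + 5).
Solve for Y(s) and write it as one ratio of polynomials.

Y(s) = (2*s^5 + 5*s^4 + 6)/(s^6 + 4*s^5 - s^4)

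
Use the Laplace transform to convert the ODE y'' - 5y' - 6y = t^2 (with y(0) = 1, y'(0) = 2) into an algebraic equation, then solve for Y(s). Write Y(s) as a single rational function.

Y(s) = (s^4 - 3*s^3 + 2)/(s^5 - 5*s^4 - 6*s^3)

Laplace-transform each side.
With L{y''} = s^2 Y - s·y(0) - y'(0) and L{y'} = sY - y(0), with y(0) = 1, y'(0) = 2: the LHS transforms to (s^2 - 5*s - 6)Y - (s - 3).
The right side is L{t^2} = 2/s^3.
So (s^2 - 5*s - 6)Y = 2/s^3 + (s - 3).
Isolate Y and clear denominators.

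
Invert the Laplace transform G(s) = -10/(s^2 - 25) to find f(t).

Since L{sinh(5t)} = 5/(s^2 - 25), the inverse is sinh(5*t), scaled by -2.

f(t) = -2*sinh(5*t)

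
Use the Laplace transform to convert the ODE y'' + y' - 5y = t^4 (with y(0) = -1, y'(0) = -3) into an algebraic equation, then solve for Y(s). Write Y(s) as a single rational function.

Y(s) = (-s^6 - 4*s^5 + 24)/(s^7 + s^6 - 5*s^5)

Laplace-transform each side.
With L{y''} = s^2 Y - s·y(0) - y'(0) and L{y'} = sY - y(0), with y(0) = -1, y'(0) = -3: the LHS transforms to (s^2 + s - 5)Y - (-s - 4).
The right side is L{t^4} = 24/s^5.
So (s^2 + s - 5)Y = 24/s^5 + (-s - 4).
Solve for Y(s) and write it as one ratio of polynomials.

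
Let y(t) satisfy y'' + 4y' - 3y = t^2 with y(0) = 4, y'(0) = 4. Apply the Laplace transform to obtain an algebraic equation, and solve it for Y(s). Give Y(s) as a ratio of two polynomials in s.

Transform both sides with L{·}.
The derivative rules (L{y''} = s^2 Y - s·y(0) - y'(0) and L{y'} = sY - y(0), with y(0) = 4, y'(0) = 4) turn the left side into (s^2 + 4*s - 3)Y - (4*s + 20).
The right side is L{t^2} = 2/s^3.
So (s^2 + 4*s - 3)Y = 2/s^3 + (4*s + 20).
Divide through and combine into a single rational function.

Y(s) = (4*s^4 + 20*s^3 + 2)/(s^5 + 4*s^4 - 3*s^3)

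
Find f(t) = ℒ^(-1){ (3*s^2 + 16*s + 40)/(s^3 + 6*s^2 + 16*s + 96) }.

f(t) = sin(4*t) + 2*cos(4*t) + exp(-6*t)

Factor the denominator: s^3 + 6*s^2 + 16*s + 96 = (s + 6)*(s^2 + 16).
Partial fraction decomposition gives [1/(s + 6)] + [2*s/(s^2 + 16)] + [4/(s^2 + 16)].
Invert each term: 1/(s + 6) ↔ e^(-6t); 2·s/(s^2 + 16) ↔ 2cos(4t); 1·4/(s^2 + 16) ↔ sin(4t).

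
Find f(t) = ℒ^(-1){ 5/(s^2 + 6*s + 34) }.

f(t) = exp(-3*t)*sin(5*t)

Rewrite the denominator: s^2 + 6*s + 34 = (s + 3)^2 + 25.
The form in (s + 3) signals a first-shifting-theorem factor e^(-3t).
Since L{sin(5t)} = 5/(s^2 + 25), the inverse is exp(-3*t)*sin(5*t).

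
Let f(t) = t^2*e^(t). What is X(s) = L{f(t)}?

L{e^(t)} = 1/(s - 1).
Then apply L{t^2·g(t)} = (-1)^2 d^2/ds^2[G(s)] with G(s) = 1/(s - 1):
differentiating 2 times and applying the sign gives 2/(s - 1)^3.

X(s) = 2/(s - 1)^3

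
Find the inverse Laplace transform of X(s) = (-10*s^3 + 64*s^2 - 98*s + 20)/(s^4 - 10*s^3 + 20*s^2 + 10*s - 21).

Factor the denominator: s^4 - 10*s^3 + 20*s^2 + 10*s - 21 = (s - 7)*(s - 3)*(s - 1)*(s + 1).
Partial fraction decomposition gives [-5/(s - 7)] + [-3/(s + 1)] + [-1/(s - 3)] + [-1/(s - 1)].
Invert each term: -5/(s - 7) ↔ -5e^(7t); -3/(s + 1) ↔ -3e^(-t); -1/(s - 3) ↔ -e^(3t); -1/(s - 1) ↔ -e^(t).

-5*exp(7*t) - exp(3*t) - exp(t) - 3*exp(-t)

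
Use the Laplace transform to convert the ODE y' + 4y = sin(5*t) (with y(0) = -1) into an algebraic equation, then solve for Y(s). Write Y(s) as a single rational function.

Take the Laplace transform of both sides.
Using L{y'} = sY - y(0) = sY - (-1), the left side becomes (s + 4)Y - (-1).
The right side is L{sin(5*t)} = 5/(s^2 + 25).
So (s + 4)Y = 5/(s^2 + 25) + (-1).
Solve for Y(s) and write it as one ratio of polynomials.

Y(s) = (-s^2 - 20)/(s^3 + 4*s^2 + 25*s + 100)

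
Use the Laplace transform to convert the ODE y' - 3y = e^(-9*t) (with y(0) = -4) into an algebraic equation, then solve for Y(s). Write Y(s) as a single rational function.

Y(s) = (-4*s - 35)/(s^2 + 6*s - 27)

Apply the Laplace transform to the equation.
The derivative rules (L{y'} = sY - y(0) = sY - (-4)) turn the left side into (s - 3)Y - (-4).
The right side is L{e^(-9*t)} = 1/(s + 9).
So (s - 3)Y = 1/(s + 9) + (-4).
Isolate Y and clear denominators.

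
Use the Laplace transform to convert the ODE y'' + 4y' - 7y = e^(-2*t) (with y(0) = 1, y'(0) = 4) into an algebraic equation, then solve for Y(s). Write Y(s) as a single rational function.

Y(s) = (s^2 + 10*s + 17)/(s^3 + 6*s^2 + s - 14)

Transform both sides with L{·}.
Using L{y''} = s^2 Y - s·y(0) - y'(0) and L{y'} = sY - y(0), with y(0) = 1, y'(0) = 4, the left side becomes (s^2 + 4*s - 7)Y - (s + 8).
The right side is L{e^(-2*t)} = 1/(s + 2).
So (s^2 + 4*s - 7)Y = 1/(s + 2) + (s + 8).
Isolate Y and clear denominators.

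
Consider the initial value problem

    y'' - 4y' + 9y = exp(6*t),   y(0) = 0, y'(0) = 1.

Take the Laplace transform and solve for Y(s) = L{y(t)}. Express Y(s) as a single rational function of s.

Transform both sides with L{·}.
Using L{y''} = s^2 Y - s·y(0) - y'(0) and L{y'} = sY - y(0), with y(0) = 0, y'(0) = 1, the left side becomes (s^2 - 4*s + 9)Y - (1).
The right side is L{exp(6*t)} = 1/(s - 6).
So (s^2 - 4*s + 9)Y = 1/(s - 6) + (1).
Isolate Y and clear denominators.

Y(s) = (s - 5)/(s^3 - 10*s^2 + 33*s - 54)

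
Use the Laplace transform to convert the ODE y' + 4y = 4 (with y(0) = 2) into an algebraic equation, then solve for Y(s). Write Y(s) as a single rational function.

Y(s) = (2*s + 4)/(s^2 + 4*s)

Apply the Laplace transform to the equation.
Using L{y'} = sY - y(0) = sY - 2, the left side becomes (s + 4)Y - (2).
The right side is L{4} = 4/s.
So (s + 4)Y = 4/s + (2).
Isolate Y and clear denominators.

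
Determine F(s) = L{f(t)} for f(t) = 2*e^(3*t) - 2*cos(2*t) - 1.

Apply the Laplace transform termwise.
L{-1} = -1/s; (-2)·[L{cos(2t)} = s/(s^2 + 4)]; (2)·[L{e^(3t)} = 1/(s - 3)].

F(s) = -2*s/(s^2 + 4) + 2/(s - 3) - 1/s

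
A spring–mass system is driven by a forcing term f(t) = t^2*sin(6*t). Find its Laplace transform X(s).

X(s) = 36*(s^2 - 12)/(s^2 + 36)^3

L{sin(6t)} = 6/(s^2 + 36).
Then apply L{t^2·g(t)} = (-1)^2 d^2/ds^2[G(s)] with G(s) = 6/(s^2 + 36):
differentiating 2 times and applying the sign gives 36*(s^2 - 12)/(s^2 + 36)^3.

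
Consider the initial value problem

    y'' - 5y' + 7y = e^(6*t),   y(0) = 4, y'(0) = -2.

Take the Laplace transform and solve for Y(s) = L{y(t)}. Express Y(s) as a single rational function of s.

Y(s) = (4*s^2 - 46*s + 133)/(s^3 - 11*s^2 + 37*s - 42)

Laplace-transform each side.
The derivative rules (L{y''} = s^2 Y - s·y(0) - y'(0) and L{y'} = sY - y(0), with y(0) = 4, y'(0) = -2) turn the left side into (s^2 - 5*s + 7)Y - (4*s - 22).
The right side is L{e^(6*t)} = 1/(s - 6).
So (s^2 - 5*s + 7)Y = 1/(s - 6) + (4*s - 22).
Divide through and combine into a single rational function.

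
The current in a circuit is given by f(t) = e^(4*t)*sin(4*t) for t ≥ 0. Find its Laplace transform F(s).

L{sin(4t)} = 4/(s^2 + 16).
By the first shifting theorem, multiplying by e^(4t) replaces s with s - 4.

F(s) = 4/((s - 4)^2 + 16)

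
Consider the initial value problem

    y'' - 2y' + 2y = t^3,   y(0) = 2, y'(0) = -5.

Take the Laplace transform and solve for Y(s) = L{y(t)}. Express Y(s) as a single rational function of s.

Apply the Laplace transform to the equation.
With L{y''} = s^2 Y - s·y(0) - y'(0) and L{y'} = sY - y(0), with y(0) = 2, y'(0) = -5: the LHS transforms to (s^2 - 2*s + 2)Y - (2*s - 9).
The right side is L{t^3} = 6/s^4.
So (s^2 - 2*s + 2)Y = 6/s^4 + (2*s - 9).
Isolate Y and clear denominators.

Y(s) = (2*s^5 - 9*s^4 + 6)/(s^6 - 2*s^5 + 2*s^4)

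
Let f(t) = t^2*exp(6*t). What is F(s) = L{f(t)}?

F(s) = 2/(s - 6)^3

L{t^2} = 2!/s^3 = 2/s^3.
By the first shifting theorem, multiplying by e^(6t) replaces s with s - 6.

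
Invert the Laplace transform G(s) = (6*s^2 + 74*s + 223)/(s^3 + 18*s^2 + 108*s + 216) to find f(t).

Factor the denominator: s^3 + 18*s^2 + 108*s + 216 = (s + 6)^3.
Partial fraction decomposition gives [6/(s + 6)] + [2/(s + 6)^2] + [-5/(s + 6)^3].
Invert each term: 6/(s + 6) ↔ 6e^(-6t); 2/(s + 6)^2 ↔ 2t·e^(-6t); -5/(s + 6)^3 ↔ (-5/2)t^2·e^(-6t).

f(t) = -5*t^2*exp(-6*t)/2 + 2*t*exp(-6*t) + 6*exp(-6*t)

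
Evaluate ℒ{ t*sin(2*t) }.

4*s/(s^2 + 4)^2

L{sin(2t)} = 2/(s^2 + 4).
Then apply L{t·g(t)} = -d/ds[G(s)] with G(s) = 2/(s^2 + 4):
differentiating 1 time and applying the sign gives 4*s/(s^2 + 4)^2.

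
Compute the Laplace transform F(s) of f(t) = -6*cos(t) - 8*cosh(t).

F(s) = -6*s/(s^2 + 1) - 8*s/(s^2 - 1)

By linearity of the Laplace transform, transform each term separately.
(-6)·[L{cos(t)} = s/(s^2 + 1)]; (-8)·[L{cosh(t)} = s/(s^2 - 1)].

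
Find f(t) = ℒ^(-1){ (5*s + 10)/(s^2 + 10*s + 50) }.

f(t) = -3*exp(-5*t)*sin(5*t) + 5*exp(-5*t)*cos(5*t)

Complete the square in the denominator: s^2 + 10*s + 50 = (s + 5)^2 + 5^2.
Split the numerator to match: 5*s + 10 = 5·(s + 5) - 3·5.
Invert each term: 5·(s + 5)/((s + 5)^2 + 25) ↔ 5e^(-5t)cos(5t); -3·5/((s + 5)^2 + 25) ↔ -3e^(-5t)sin(5t).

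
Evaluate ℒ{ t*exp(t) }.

(s - 1)^(-2)

L{e^(t)} = 1/(s - 1).
Then apply L{t·g(t)} = -d/ds[G(s)] with G(s) = 1/(s - 1):
differentiating 1 time and applying the sign gives (s - 1)^(-2).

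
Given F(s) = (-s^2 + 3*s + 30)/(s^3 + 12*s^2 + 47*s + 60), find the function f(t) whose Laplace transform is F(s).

f(t) = 6*exp(-3*t) - 2*exp(-4*t) - 5*exp(-5*t)

Factor the denominator: s^3 + 12*s^2 + 47*s + 60 = (s + 3)*(s + 4)*(s + 5).
Partial fraction decomposition gives [6/(s + 3)] + [-2/(s + 4)] + [-5/(s + 5)].
Invert each term: 6/(s + 3) ↔ 6e^(-3t); -2/(s + 4) ↔ -2e^(-4t); -5/(s + 5) ↔ -5e^(-5t).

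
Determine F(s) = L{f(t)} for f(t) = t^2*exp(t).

F(s) = 2/(s - 1)^3

L{t^2} = 2!/s^3 = 2/s^3.
By the first shifting theorem, multiplying by e^(t) replaces s with s - 1.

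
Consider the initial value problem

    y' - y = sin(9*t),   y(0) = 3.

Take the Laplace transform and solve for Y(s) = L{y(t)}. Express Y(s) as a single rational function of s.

Transform both sides with L{·}.
With L{y'} = sY - y(0) = sY - 3: the LHS transforms to (s - 1)Y - (3).
The right side is L{sin(9*t)} = 9/(s^2 + 81).
So (s - 1)Y = 9/(s^2 + 81) + (3).
Solve for Y(s) and write it as one ratio of polynomials.

Y(s) = (3*s^2 + 252)/(s^3 - s^2 + 81*s - 81)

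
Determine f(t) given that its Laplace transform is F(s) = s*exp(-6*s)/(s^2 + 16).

f(t) = Heaviside(t - 6)*(cos(4*t - 24))

The factor e^(-6s) signals a time shift by c = 6 (second shifting theorem).
L{cos(4t)} = s/(s^2 + 16), so L^-1{s/(s^2 + 16)} = cos(4*t).
Hence the inverse is u(t - 6) times that function evaluated at t - 6.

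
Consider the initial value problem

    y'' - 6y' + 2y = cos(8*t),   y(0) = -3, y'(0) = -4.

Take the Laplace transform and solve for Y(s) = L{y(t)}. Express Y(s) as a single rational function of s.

Y(s) = (-3*s^3 + 14*s^2 - 191*s + 896)/(s^4 - 6*s^3 + 66*s^2 - 384*s + 128)

Laplace-transform each side.
With L{y''} = s^2 Y - s·y(0) - y'(0) and L{y'} = sY - y(0), with y(0) = -3, y'(0) = -4: the LHS transforms to (s^2 - 6*s + 2)Y - (-3*s + 14).
The right side is L{cos(8*t)} = s/(s^2 + 64).
So (s^2 - 6*s + 2)Y = s/(s^2 + 64) + (-3*s + 14).
Divide through and combine into a single rational function.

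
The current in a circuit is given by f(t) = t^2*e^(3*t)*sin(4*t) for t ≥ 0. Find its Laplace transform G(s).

L{sin(4t)} = 4/(s^2 + 16).
Multiplying by e^(3t) shifts s → s - 3, so L{e^(3*t)*sin(4*t)} = 4/((s - 3)^2 + 16).
Then apply L{t^2·g(t)} = (-1)^2 d^2/ds^2[H(s)] with H(s) = 4/((s - 3)^2 + 16):
differentiating 2 times and applying the sign gives 8*(3*s^2 - 18*s + 11)/(s^2 - 6*s + 25)^3.

G(s) = 8*(3*s^2 - 18*s + 11)/(s^2 - 6*s + 25)^3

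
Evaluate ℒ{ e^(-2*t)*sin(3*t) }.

3/((s + 2)^2 + 9)

L{sin(3t)} = 3/(s^2 + 9).
By the first shifting theorem, multiplying by e^(-2t) replaces s with s + 2.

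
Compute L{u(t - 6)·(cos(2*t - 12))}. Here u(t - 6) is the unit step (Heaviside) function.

s*exp(-6*s)/(s^2 + 4)

By the second shifting theorem, L{u(t - c)·g(t - c)} = e^(-cs)·G(s) with c = 6 and G(s) = L{g(t)}.
L{cos(2t)} = s/(s^2 + 4).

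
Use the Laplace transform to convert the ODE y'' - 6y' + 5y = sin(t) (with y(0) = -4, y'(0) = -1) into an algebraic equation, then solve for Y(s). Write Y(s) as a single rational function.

Laplace-transform each side.
Using L{y''} = s^2 Y - s·y(0) - y'(0) and L{y'} = sY - y(0), with y(0) = -4, y'(0) = -1, the left side becomes (s^2 - 6*s + 5)Y - (-4*s + 23).
The right side is L{sin(t)} = 1/(s^2 + 1).
So (s^2 - 6*s + 5)Y = 1/(s^2 + 1) + (-4*s + 23).
Divide through and combine into a single rational function.

Y(s) = (-4*s^3 + 23*s^2 - 4*s + 24)/(s^4 - 6*s^3 + 6*s^2 - 6*s + 5)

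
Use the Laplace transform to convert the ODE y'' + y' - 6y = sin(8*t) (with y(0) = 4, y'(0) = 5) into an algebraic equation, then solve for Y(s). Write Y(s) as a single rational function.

Take the Laplace transform of both sides.
With L{y''} = s^2 Y - s·y(0) - y'(0) and L{y'} = sY - y(0), with y(0) = 4, y'(0) = 5: the LHS transforms to (s^2 + s - 6)Y - (4*s + 9).
The right side is L{sin(8*t)} = 8/(s^2 + 64).
So (s^2 + s - 6)Y = 8/(s^2 + 64) + (4*s + 9).
Divide through and combine into a single rational function.

Y(s) = (4*s^3 + 9*s^2 + 256*s + 584)/(s^4 + s^3 + 58*s^2 + 64*s - 384)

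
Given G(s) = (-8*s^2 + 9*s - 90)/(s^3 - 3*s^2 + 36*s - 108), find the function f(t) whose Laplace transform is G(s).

f(t) = -3*exp(3*t) - sin(6*t) - 5*cos(6*t)

Factor the denominator: s^3 - 3*s^2 + 36*s - 108 = (s - 3)*(s^2 + 36).
Partial fraction decomposition gives [-3/(s - 3)] + [-5*s/(s^2 + 36)] + [-6/(s^2 + 36)].
Invert each term: -3/(s - 3) ↔ -3e^(3t); -5·s/(s^2 + 36) ↔ -5cos(6t); -1·6/(s^2 + 36) ↔ -sin(6t).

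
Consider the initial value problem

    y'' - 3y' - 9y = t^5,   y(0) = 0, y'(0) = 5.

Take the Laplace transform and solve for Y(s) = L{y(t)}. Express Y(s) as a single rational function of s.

Y(s) = (5*s^6 + 120)/(s^8 - 3*s^7 - 9*s^6)

Apply the Laplace transform to the equation.
Using L{y''} = s^2 Y - s·y(0) - y'(0) and L{y'} = sY - y(0), with y(0) = 0, y'(0) = 5, the left side becomes (s^2 - 3*s - 9)Y - (5).
The right side is L{t^5} = 120/s^6.
So (s^2 - 3*s - 9)Y = 120/s^6 + (5).
Isolate Y and clear denominators.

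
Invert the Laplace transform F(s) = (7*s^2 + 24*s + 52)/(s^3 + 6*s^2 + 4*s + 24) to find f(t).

f(t) = 3*sin(2*t) + 3*cos(2*t) + 4*exp(-6*t)

Factor the denominator: s^3 + 6*s^2 + 4*s + 24 = (s + 6)*(s^2 + 4).
Partial fraction decomposition gives [4/(s + 6)] + [3*s/(s^2 + 4)] + [6/(s^2 + 4)].
Invert each term: 4/(s + 6) ↔ 4e^(-6t); 3·s/(s^2 + 4) ↔ 3cos(2t); 3·2/(s^2 + 4) ↔ 3sin(2t).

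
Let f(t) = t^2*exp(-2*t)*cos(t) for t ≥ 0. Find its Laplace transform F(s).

F(s) = 2*(s + 2)*(s^2 + 4*s + 1)/(s^2 + 4*s + 5)^3

L{cos(t)} = s/(s^2 + 1).
Multiplying by e^(-2t) shifts s → s + 2, so L{exp(-2*t)*cos(t)} = (s + 2)/((s + 2)^2 + 1).
Then apply L{t^2·g(t)} = (-1)^2 d^2/ds^2[G(s)] with G(s) = (s + 2)/((s + 2)^2 + 1):
differentiating 2 times and applying the sign gives 2*(s + 2)*(s^2 + 4*s + 1)/(s^2 + 4*s + 5)^3.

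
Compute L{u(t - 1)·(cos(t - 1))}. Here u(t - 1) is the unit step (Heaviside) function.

s*exp(-s)/(s^2 + 1)

By the second shifting theorem, L{u(t - c)·g(t - c)} = e^(-cs)·G(s) with c = 1 and G(s) = L{g(t)}.
L{cos(t)} = s/(s^2 + 1).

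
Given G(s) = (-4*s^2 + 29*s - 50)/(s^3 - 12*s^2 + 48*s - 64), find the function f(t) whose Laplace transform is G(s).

Factor the denominator: s^3 - 12*s^2 + 48*s - 64 = (s - 4)^3.
Partial fraction decomposition gives [-4/(s - 4)] + [-3/(s - 4)^2] + [2/(s - 4)^3].
Invert each term: -4/(s - 4) ↔ -4e^(4t); -3/(s - 4)^2 ↔ -3t·e^(4t); 2/(s - 4)^3 ↔ (1)t^2·e^(4t).

f(t) = t^2*exp(4*t) - 3*t*exp(4*t) - 4*exp(4*t)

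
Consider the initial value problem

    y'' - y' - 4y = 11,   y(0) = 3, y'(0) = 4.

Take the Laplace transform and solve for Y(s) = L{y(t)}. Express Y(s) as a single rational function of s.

Transform both sides with L{·}.
With L{y''} = s^2 Y - s·y(0) - y'(0) and L{y'} = sY - y(0), with y(0) = 3, y'(0) = 4: the LHS transforms to (s^2 - s - 4)Y - (3*s + 1).
The right side is L{11} = 11/s.
So (s^2 - s - 4)Y = 11/s + (3*s + 1).
Isolate Y and clear denominators.

Y(s) = (3*s^2 + s + 11)/(s^3 - s^2 - 4*s)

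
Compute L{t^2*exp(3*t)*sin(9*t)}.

L{sin(9t)} = 9/(s^2 + 81).
Multiplying by e^(3t) shifts s → s - 3, so L{exp(3*t)*sin(9*t)} = 9/((s - 3)^2 + 81).
Then apply L{t^2·g(t)} = (-1)^2 d^2/ds^2[H(s)] with H(s) = 9/((s - 3)^2 + 81):
differentiating 2 times and applying the sign gives 54*(s^2 - 6*s - 18)/(s^2 - 6*s + 90)^3.

54*(s^2 - 6*s - 18)/(s^2 - 6*s + 90)^3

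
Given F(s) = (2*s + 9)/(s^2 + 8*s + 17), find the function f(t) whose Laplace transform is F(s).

f(t) = exp(-4*t)*sin(t) + 2*exp(-4*t)*cos(t)

Complete the square in the denominator: s^2 + 8*s + 17 = (s + 4)^2 + 1^2.
Split the numerator to match: 2*s + 9 = 2·(s + 4) + 1·1.
Invert each term: 2·(s + 4)/((s + 4)^2 + 1) ↔ 2e^(-4t)cos(t); 1·1/((s + 4)^2 + 1) ↔ e^(-4t)sin(t).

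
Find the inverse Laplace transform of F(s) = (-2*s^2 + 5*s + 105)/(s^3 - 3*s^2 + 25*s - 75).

3*exp(3*t) - 2*sin(5*t) - 5*cos(5*t)

Factor the denominator: s^3 - 3*s^2 + 25*s - 75 = (s - 3)*(s^2 + 25).
Partial fraction decomposition gives [3/(s - 3)] + [-5*s/(s^2 + 25)] + [-10/(s^2 + 25)].
Invert each term: 3/(s - 3) ↔ 3e^(3t); -5·s/(s^2 + 25) ↔ -5cos(5t); -2·5/(s^2 + 25) ↔ -2sin(5t).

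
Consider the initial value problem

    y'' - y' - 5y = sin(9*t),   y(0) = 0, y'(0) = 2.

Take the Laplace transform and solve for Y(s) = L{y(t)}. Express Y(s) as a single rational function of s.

Laplace-transform each side.
Using L{y''} = s^2 Y - s·y(0) - y'(0) and L{y'} = sY - y(0), with y(0) = 0, y'(0) = 2, the left side becomes (s^2 - s - 5)Y - (2).
The right side is L{sin(9*t)} = 9/(s^2 + 81).
So (s^2 - s - 5)Y = 9/(s^2 + 81) + (2).
Divide through and combine into a single rational function.

Y(s) = (2*s^2 + 171)/(s^4 - s^3 + 76*s^2 - 81*s - 405)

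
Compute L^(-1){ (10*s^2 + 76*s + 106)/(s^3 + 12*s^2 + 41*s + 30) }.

Factor the denominator: s^3 + 12*s^2 + 41*s + 30 = (s + 1)*(s + 5)*(s + 6).
Partial fraction decomposition gives [2/(s + 1)] + [6/(s + 5)] + [2/(s + 6)].
Invert each term: 2/(s + 1) ↔ 2e^(-t); 6/(s + 5) ↔ 6e^(-5t); 2/(s + 6) ↔ 2e^(-6t).

2*exp(-t) + 6*exp(-5*t) + 2*exp(-6*t)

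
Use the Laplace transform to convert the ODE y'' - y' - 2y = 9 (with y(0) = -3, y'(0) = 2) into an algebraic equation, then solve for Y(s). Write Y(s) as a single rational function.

Y(s) = (-3*s^2 + 5*s + 9)/(s^3 - s^2 - 2*s)

Laplace-transform each side.
Using L{y''} = s^2 Y - s·y(0) - y'(0) and L{y'} = sY - y(0), with y(0) = -3, y'(0) = 2, the left side becomes (s^2 - s - 2)Y - (-3*s + 5).
The right side is L{9} = 9/s.
So (s^2 - s - 2)Y = 9/s + (-3*s + 5).
Divide through and combine into a single rational function.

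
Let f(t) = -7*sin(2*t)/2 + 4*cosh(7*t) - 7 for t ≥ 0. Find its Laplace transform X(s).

X(s) = 4*s/(s^2 - 49) - 7/(s^2 + 4) - 7/s

The transform is linear, so treat each term independently.
(4)·[L{cosh(7t)} = s/(s^2 - 49)]; (-7/2)·[L{sin(2t)} = 2/(s^2 + 4)]; L{-7} = -7/s.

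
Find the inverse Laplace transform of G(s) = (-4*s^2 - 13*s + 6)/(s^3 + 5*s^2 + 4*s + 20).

sin(2*t) - 3*cos(2*t) - exp(-5*t)

Factor the denominator: s^3 + 5*s^2 + 4*s + 20 = (s + 5)*(s^2 + 4).
Partial fraction decomposition gives [-1/(s + 5)] + [-3*s/(s^2 + 4)] + [2/(s^2 + 4)].
Invert each term: -1/(s + 5) ↔ -e^(-5t); -3·s/(s^2 + 4) ↔ -3cos(2t); 1·2/(s^2 + 4) ↔ sin(2t).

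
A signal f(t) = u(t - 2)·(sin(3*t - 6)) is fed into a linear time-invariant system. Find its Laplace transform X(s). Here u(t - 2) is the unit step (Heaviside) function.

X(s) = 3*exp(-2*s)/(s^2 + 9)

By the second shifting theorem, L{u(t - c)·g(t - c)} = e^(-cs)·G(s) with c = 2 and G(s) = L{g(t)}.
L{sin(3t)} = 3/(s^2 + 9).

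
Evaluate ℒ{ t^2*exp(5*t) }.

L{e^(5t)} = 1/(s - 5).
Then apply L{t^2·g(t)} = (-1)^2 d^2/ds^2[G(s)] with G(s) = 1/(s - 5):
differentiating 2 times and applying the sign gives 2/(s - 5)^3.

2/(s - 5)^3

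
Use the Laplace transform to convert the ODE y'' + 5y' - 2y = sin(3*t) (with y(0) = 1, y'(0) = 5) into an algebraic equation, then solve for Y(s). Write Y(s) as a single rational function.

Y(s) = (s^3 + 10*s^2 + 9*s + 93)/(s^4 + 5*s^3 + 7*s^2 + 45*s - 18)

Transform both sides with L{·}.
With L{y''} = s^2 Y - s·y(0) - y'(0) and L{y'} = sY - y(0), with y(0) = 1, y'(0) = 5: the LHS transforms to (s^2 + 5*s - 2)Y - (s + 10).
The right side is L{sin(3*t)} = 3/(s^2 + 9).
So (s^2 + 5*s - 2)Y = 3/(s^2 + 9) + (s + 10).
Solve for Y(s) and write it as one ratio of polynomials.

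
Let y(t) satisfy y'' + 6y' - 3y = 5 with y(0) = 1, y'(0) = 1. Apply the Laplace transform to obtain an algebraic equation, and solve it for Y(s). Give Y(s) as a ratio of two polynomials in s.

Y(s) = (s^2 + 7*s + 5)/(s^3 + 6*s^2 - 3*s)

Laplace-transform each side.
The derivative rules (L{y''} = s^2 Y - s·y(0) - y'(0) and L{y'} = sY - y(0), with y(0) = 1, y'(0) = 1) turn the left side into (s^2 + 6*s - 3)Y - (s + 7).
The right side is L{5} = 5/s.
So (s^2 + 6*s - 3)Y = 5/s + (s + 7).
Solve for Y(s) and write it as one ratio of polynomials.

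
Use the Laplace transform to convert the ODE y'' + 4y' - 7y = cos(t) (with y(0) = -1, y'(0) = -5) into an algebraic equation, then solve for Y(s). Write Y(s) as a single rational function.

Transform both sides with L{·}.
Using L{y''} = s^2 Y - s·y(0) - y'(0) and L{y'} = sY - y(0), with y(0) = -1, y'(0) = -5, the left side becomes (s^2 + 4*s - 7)Y - (-s - 9).
The right side is L{cos(t)} = s/(s^2 + 1).
So (s^2 + 4*s - 7)Y = s/(s^2 + 1) + (-s - 9).
Solve for Y(s) and write it as one ratio of polynomials.

Y(s) = (-s^3 - 9*s^2 - 9)/(s^4 + 4*s^3 - 6*s^2 + 4*s - 7)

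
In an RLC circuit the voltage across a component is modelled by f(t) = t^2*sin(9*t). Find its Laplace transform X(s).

L{sin(9t)} = 9/(s^2 + 81).
Then apply L{t^2·g(t)} = (-1)^2 d^2/ds^2[G(s)] with G(s) = 9/(s^2 + 81):
differentiating 2 times and applying the sign gives 54*(s^2 - 27)/(s^2 + 81)^3.

X(s) = 54*(s^2 - 27)/(s^2 + 81)^3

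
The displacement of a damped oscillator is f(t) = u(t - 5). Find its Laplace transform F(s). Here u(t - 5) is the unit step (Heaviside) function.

F(s) = exp(-5*s)/s

By the second shifting theorem, L{u(t - c)·g(t - c)} = e^(-cs)·G(s) with c = 5 and G(s) = L{g(t)}.
L{1} = 1/s.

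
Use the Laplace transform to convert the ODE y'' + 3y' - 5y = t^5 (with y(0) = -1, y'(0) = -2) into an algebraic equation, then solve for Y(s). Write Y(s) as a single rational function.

Transform both sides with L{·}.
Using L{y''} = s^2 Y - s·y(0) - y'(0) and L{y'} = sY - y(0), with y(0) = -1, y'(0) = -2, the left side becomes (s^2 + 3*s - 5)Y - (-s - 5).
The right side is L{t^5} = 120/s^6.
So (s^2 + 3*s - 5)Y = 120/s^6 + (-s - 5).
Isolate Y and clear denominators.

Y(s) = (-s^7 - 5*s^6 + 120)/(s^8 + 3*s^7 - 5*s^6)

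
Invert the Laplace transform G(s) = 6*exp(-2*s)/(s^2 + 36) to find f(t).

The factor e^(-2s) signals a time shift by c = 2 (second shifting theorem).
L{sin(6t)} = 6/(s^2 + 36), so L^-1{6/(s^2 + 36)} = sin(6*t).
Hence the inverse is u(t - 2) times that function evaluated at t - 2.

f(t) = Heaviside(t - 2)*(sin(6*t - 12))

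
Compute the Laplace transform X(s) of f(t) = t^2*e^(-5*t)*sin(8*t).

L{sin(8t)} = 8/(s^2 + 64).
Multiplying by e^(-5t) shifts s → s + 5, so L{e^(-5*t)*sin(8*t)} = 8/((s + 5)^2 + 64).
Then apply L{t^2·g(t)} = (-1)^2 d^2/ds^2[G(s)] with G(s) = 8/((s + 5)^2 + 64):
differentiating 2 times and applying the sign gives 16*(3*s^2 + 30*s + 11)/(s^2 + 10*s + 89)^3.

X(s) = 16*(3*s^2 + 30*s + 11)/(s^2 + 10*s + 89)^3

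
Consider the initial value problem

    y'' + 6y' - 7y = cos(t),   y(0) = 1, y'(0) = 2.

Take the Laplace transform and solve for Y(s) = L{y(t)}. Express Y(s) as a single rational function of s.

Y(s) = (s^3 + 8*s^2 + 2*s + 8)/(s^4 + 6*s^3 - 6*s^2 + 6*s - 7)

Apply the Laplace transform to the equation.
With L{y''} = s^2 Y - s·y(0) - y'(0) and L{y'} = sY - y(0), with y(0) = 1, y'(0) = 2: the LHS transforms to (s^2 + 6*s - 7)Y - (s + 8).
The right side is L{cos(t)} = s/(s^2 + 1).
So (s^2 + 6*s - 7)Y = s/(s^2 + 1) + (s + 8).
Isolate Y and clear denominators.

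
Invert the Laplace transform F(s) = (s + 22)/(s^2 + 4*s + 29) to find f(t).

f(t) = 4*exp(-2*t)*sin(5*t) + exp(-2*t)*cos(5*t)

Complete the square in the denominator: s^2 + 4*s + 29 = (s + 2)^2 + 5^2.
Split the numerator to match: s + 22 = 1·(s + 2) + 4·5.
Invert each term: 1·(s + 2)/((s + 2)^2 + 25) ↔ e^(-2t)cos(5t); 4·5/((s + 2)^2 + 25) ↔ 4e^(-2t)sin(5t).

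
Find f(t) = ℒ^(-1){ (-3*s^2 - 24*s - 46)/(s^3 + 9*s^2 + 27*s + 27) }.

f(t) = -t^2*exp(-3*t)/2 - 6*t*exp(-3*t) - 3*exp(-3*t)

Factor the denominator: s^3 + 9*s^2 + 27*s + 27 = (s + 3)^3.
Partial fraction decomposition gives [-3/(s + 3)] + [-6/(s + 3)^2] + [-1/(s + 3)^3].
Invert each term: -3/(s + 3) ↔ -3e^(-3t); -6/(s + 3)^2 ↔ -6t·e^(-3t); -1/(s + 3)^3 ↔ (-1/2)t^2·e^(-3t).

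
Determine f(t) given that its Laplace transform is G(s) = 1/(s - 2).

Since L{e^(2t)} = 1/(s - 2), the inverse is e^(2*t).

f(t) = exp(2*t)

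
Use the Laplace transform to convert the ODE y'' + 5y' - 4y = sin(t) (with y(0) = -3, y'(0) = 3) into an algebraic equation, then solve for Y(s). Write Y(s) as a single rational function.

Transform both sides with L{·}.
Using L{y''} = s^2 Y - s·y(0) - y'(0) and L{y'} = sY - y(0), with y(0) = -3, y'(0) = 3, the left side becomes (s^2 + 5*s - 4)Y - (-3*s - 12).
The right side is L{sin(t)} = 1/(s^2 + 1).
So (s^2 + 5*s - 4)Y = 1/(s^2 + 1) + (-3*s - 12).
Solve for Y(s) and write it as one ratio of polynomials.

Y(s) = (-3*s^3 - 12*s^2 - 3*s - 11)/(s^4 + 5*s^3 - 3*s^2 + 5*s - 4)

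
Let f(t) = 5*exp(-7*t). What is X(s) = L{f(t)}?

X(s) = 5/(s + 7)

L{5} = 5/s.
By the first shifting theorem, multiplying by e^(-7t) replaces s with s + 7.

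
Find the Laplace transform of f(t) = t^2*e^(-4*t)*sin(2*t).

4*(3*s^2 + 24*s + 44)/(s^2 + 8*s + 20)^3

L{sin(2t)} = 2/(s^2 + 4).
Multiplying by e^(-4t) shifts s → s + 4, so L{e^(-4*t)*sin(2*t)} = 2/((s + 4)^2 + 4).
Then apply L{t^2·g(t)} = (-1)^2 d^2/ds^2[G(s)] with G(s) = 2/((s + 4)^2 + 4):
differentiating 2 times and applying the sign gives 4*(3*s^2 + 24*s + 44)/(s^2 + 8*s + 20)^3.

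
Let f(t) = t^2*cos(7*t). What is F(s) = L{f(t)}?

L{cos(7t)} = s/(s^2 + 49).
Then apply L{t^2·g(t)} = (-1)^2 d^2/ds^2[G(s)] with G(s) = s/(s^2 + 49):
differentiating 2 times and applying the sign gives 2*s*(s^2 - 147)/(s^2 + 49)^3.

F(s) = 2*s*(s^2 - 147)/(s^2 + 49)^3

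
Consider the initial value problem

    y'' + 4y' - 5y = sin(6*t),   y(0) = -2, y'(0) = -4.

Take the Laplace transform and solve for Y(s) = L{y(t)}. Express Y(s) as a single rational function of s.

Laplace-transform each side.
Using L{y''} = s^2 Y - s·y(0) - y'(0) and L{y'} = sY - y(0), with y(0) = -2, y'(0) = -4, the left side becomes (s^2 + 4*s - 5)Y - (-2*s - 12).
The right side is L{sin(6*t)} = 6/(s^2 + 36).
So (s^2 + 4*s - 5)Y = 6/(s^2 + 36) + (-2*s - 12).
Solve for Y(s) and write it as one ratio of polynomials.

Y(s) = (-2*s^3 - 12*s^2 - 72*s - 426)/(s^4 + 4*s^3 + 31*s^2 + 144*s - 180)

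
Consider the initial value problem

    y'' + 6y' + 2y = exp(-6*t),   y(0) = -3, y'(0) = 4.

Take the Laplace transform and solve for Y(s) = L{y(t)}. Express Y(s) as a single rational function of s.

Apply the Laplace transform to the equation.
Using L{y''} = s^2 Y - s·y(0) - y'(0) and L{y'} = sY - y(0), with y(0) = -3, y'(0) = 4, the left side becomes (s^2 + 6*s + 2)Y - (-3*s - 14).
The right side is L{exp(-6*t)} = 1/(s + 6).
So (s^2 + 6*s + 2)Y = 1/(s + 6) + (-3*s - 14).
Isolate Y and clear denominators.

Y(s) = (-3*s^2 - 32*s - 83)/(s^3 + 12*s^2 + 38*s + 12)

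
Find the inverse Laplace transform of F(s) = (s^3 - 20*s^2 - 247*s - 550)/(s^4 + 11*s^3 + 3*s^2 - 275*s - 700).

Factor the denominator: s^4 + 11*s^3 + 3*s^2 - 275*s - 700 = (s - 5)*(s + 4)*(s + 5)*(s + 7).
Partial fraction decomposition gives [3/(s + 5)] + [-2/(s + 4)] + [-2/(s - 5)] + [2/(s + 7)].
Invert each term: 3/(s + 5) ↔ 3e^(-5t); -2/(s + 4) ↔ -2e^(-4t); -2/(s - 5) ↔ -2e^(5t); 2/(s + 7) ↔ 2e^(-7t).

-2*exp(5*t) - 2*exp(-4*t) + 3*exp(-5*t) + 2*exp(-7*t)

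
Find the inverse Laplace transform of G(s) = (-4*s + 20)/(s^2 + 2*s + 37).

Complete the square in the denominator: s^2 + 2*s + 37 = (s + 1)^2 + 6^2.
Split the numerator to match: -4*s + 20 = -4·(s + 1) + 4·6.
Invert each term: -4·(s + 1)/((s + 1)^2 + 36) ↔ -4e^(-t)cos(6t); 4·6/((s + 1)^2 + 36) ↔ 4e^(-t)sin(6t).

4*exp(-t)*sin(6*t) - 4*exp(-t)*cos(6*t)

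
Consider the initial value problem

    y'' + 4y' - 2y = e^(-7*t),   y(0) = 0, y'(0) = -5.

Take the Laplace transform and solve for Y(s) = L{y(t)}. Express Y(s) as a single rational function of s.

Apply the Laplace transform to the equation.
The derivative rules (L{y''} = s^2 Y - s·y(0) - y'(0) and L{y'} = sY - y(0), with y(0) = 0, y'(0) = -5) turn the left side into (s^2 + 4*s - 2)Y - (-5).
The right side is L{e^(-7*t)} = 1/(s + 7).
So (s^2 + 4*s - 2)Y = 1/(s + 7) + (-5).
Solve for Y(s) and write it as one ratio of polynomials.

Y(s) = (-5*s - 34)/(s^3 + 11*s^2 + 26*s - 14)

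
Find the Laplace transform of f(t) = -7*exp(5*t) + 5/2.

-7/(s - 5) + 5/(2*s)

By linearity of the Laplace transform, transform each term separately.
L{5/2} = (5/2)/s; (-7)·[L{e^(5t)} = 1/(s - 5)].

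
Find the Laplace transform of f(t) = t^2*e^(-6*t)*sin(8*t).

L{sin(8t)} = 8/(s^2 + 64).
Multiplying by e^(-6t) shifts s → s + 6, so L{e^(-6*t)*sin(8*t)} = 8/((s + 6)^2 + 64).
Then apply L{t^2·g(t)} = (-1)^2 d^2/ds^2[H(s)] with H(s) = 8/((s + 6)^2 + 64):
differentiating 2 times and applying the sign gives 16*(3*s^2 + 36*s + 44)/(s^2 + 12*s + 100)^3.

16*(3*s^2 + 36*s + 44)/(s^2 + 12*s + 100)^3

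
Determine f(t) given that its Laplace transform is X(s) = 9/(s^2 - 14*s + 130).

Rewrite the denominator: s^2 - 14*s + 130 = (s - 7)^2 + 81.
The form in (s - 7) signals a first-shifting-theorem factor e^(7t).
Since L{sin(9t)} = 9/(s^2 + 81), the inverse is e^(7*t)*sin(9*t).

f(t) = exp(7*t)*sin(9*t)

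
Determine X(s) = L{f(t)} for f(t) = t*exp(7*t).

X(s) = (s - 7)^(-2)

L{e^(7t)} = 1/(s - 7).
Then apply L{t·g(t)} = -d/ds[G(s)] with G(s) = 1/(s - 7):
differentiating 1 time and applying the sign gives (s - 7)^(-2).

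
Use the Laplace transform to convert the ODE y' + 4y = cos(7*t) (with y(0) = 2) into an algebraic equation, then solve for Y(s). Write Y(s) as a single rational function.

Y(s) = (2*s^2 + s + 98)/(s^3 + 4*s^2 + 49*s + 196)

Laplace-transform each side.
Using L{y'} = sY - y(0) = sY - 2, the left side becomes (s + 4)Y - (2).
The right side is L{cos(7*t)} = s/(s^2 + 49).
So (s + 4)Y = s/(s^2 + 49) + (2).
Isolate Y and clear denominators.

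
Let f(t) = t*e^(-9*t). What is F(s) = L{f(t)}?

F(s) = (s + 9)^(-2)

L{e^(-9t)} = 1/(s + 9).
Then apply L{t·g(t)} = -d/ds[G(s)] with G(s) = 1/(s + 9):
differentiating 1 time and applying the sign gives (s + 9)^(-2).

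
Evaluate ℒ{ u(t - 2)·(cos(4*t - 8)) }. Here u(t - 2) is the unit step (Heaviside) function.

s*exp(-2*s)/(s^2 + 16)

By the second shifting theorem, L{u(t - c)·g(t - c)} = e^(-cs)·G(s) with c = 2 and G(s) = L{g(t)}.
L{cos(4t)} = s/(s^2 + 16).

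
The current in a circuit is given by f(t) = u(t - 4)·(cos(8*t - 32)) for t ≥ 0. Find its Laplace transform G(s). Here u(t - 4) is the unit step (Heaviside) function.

By the second shifting theorem, L{u(t - c)·g(t - c)} = e^(-cs)·H(s) with c = 4 and H(s) = L{g(t)}.
L{cos(8t)} = s/(s^2 + 64).

G(s) = s*exp(-4*s)/(s^2 + 64)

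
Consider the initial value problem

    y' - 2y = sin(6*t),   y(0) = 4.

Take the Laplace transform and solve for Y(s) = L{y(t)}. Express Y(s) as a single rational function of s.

Y(s) = (4*s^2 + 150)/(s^3 - 2*s^2 + 36*s - 72)

Apply the Laplace transform to the equation.
With L{y'} = sY - y(0) = sY - 4: the LHS transforms to (s - 2)Y - (4).
The right side is L{sin(6*t)} = 6/(s^2 + 36).
So (s - 2)Y = 6/(s^2 + 36) + (4).
Isolate Y and clear denominators.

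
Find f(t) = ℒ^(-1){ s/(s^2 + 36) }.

f(t) = cos(6*t)

Since L{cos(6t)} = s/(s^2 + 36), the inverse is cos(6*t).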